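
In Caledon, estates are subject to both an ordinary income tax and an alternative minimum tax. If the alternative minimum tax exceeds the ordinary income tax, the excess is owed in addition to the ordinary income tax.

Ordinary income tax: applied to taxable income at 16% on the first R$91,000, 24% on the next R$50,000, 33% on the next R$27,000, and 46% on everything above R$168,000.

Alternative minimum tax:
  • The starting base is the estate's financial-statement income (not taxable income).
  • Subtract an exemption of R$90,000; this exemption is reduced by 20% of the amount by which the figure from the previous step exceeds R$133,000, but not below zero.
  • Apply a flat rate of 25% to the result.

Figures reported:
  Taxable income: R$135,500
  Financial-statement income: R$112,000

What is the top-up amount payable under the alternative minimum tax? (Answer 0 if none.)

Alternative minimum tax:
  Base (financial-statement income): R$112,000
  Exemption: R$112,000 ≤ R$133,000, so full R$90,000 applies
  Base: R$112,000 − R$90,000 = R$22,000
  R$22,000 × 25% = R$5,500

Ordinary income tax:
  R$91,000 × 16% = R$14,560
  R$44,500 × 24% = R$10,680
  → R$25,240

R$5,500 ≤ R$25,240, so no add-on is due.

R$0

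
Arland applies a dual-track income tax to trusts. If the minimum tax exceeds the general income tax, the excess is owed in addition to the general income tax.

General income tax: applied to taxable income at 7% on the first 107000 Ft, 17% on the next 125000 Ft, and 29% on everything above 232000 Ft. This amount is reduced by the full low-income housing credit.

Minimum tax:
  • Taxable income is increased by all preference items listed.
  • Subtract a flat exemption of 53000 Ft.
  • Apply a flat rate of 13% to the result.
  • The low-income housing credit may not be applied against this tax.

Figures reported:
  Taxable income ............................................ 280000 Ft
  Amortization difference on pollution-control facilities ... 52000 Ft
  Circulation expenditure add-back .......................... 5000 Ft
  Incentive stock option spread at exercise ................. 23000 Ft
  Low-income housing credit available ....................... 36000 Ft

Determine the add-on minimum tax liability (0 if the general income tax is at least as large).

33250 Ft

General income tax:
  107000 Ft × 7% = 7490 Ft
  125000 Ft × 17% = 21250 Ft
  48000 Ft × 29% = 13920 Ft
  → 42660 Ft
  Less low-income housing credit 36000 Ft → 6660 Ft

Minimum tax:
  Adjusted income: 280000 Ft + 52000 Ft + 5000 Ft + 23000 Ft = 360000 Ft
  Less exemption 53000 Ft → base 307000 Ft
  307000 Ft × 13% = 39910 Ft

Excess of minimum tax over general income tax: 39910 Ft − 6660 Ft = 33250 Ft.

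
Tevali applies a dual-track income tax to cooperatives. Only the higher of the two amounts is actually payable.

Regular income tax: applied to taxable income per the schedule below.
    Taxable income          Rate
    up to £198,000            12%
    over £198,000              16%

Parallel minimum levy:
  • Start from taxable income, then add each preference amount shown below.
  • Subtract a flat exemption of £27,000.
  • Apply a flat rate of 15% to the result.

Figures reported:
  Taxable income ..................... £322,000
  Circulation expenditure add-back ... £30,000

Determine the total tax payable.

£48,750

Regular income tax:
  £198,000 × 12% = £23,760
  £124,000 × 16% = £19,840
  → £43,600

Parallel minimum levy:
  Adjusted income: £322,000 + £30,000 = £352,000
  Less exemption £27,000 → base £325,000
  £325,000 × 15% = £48,750

£48,750 > £43,600, so the parallel minimum levy is the binding amount.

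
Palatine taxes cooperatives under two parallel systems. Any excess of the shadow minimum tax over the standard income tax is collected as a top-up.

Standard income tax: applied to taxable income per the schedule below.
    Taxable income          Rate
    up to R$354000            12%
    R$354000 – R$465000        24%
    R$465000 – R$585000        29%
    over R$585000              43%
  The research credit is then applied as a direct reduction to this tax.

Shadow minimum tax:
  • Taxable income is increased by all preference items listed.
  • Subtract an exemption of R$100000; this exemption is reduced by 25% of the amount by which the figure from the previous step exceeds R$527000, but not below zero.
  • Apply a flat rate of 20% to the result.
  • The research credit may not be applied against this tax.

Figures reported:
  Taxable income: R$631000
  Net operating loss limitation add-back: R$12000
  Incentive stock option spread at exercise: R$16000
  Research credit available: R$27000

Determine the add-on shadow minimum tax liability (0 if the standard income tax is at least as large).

R$21700

Standard income tax:
  R$354000 × 12% = R$42480
  R$111000 × 24% = R$26640
  R$120000 × 29% = R$34800
  R$46000 × 43% = R$19780
  → R$123700
  Less research credit R$27000 → R$96700

Shadow minimum tax:
  Adjusted income: R$631000 + R$12000 + R$16000 = R$659000
  Exemption: R$100000 − 25% × (R$659000 − R$527000) = R$100000 − R$33000 = R$67000
  Base: R$659000 − R$67000 = R$592000
  R$592000 × 20% = R$118400

Excess of shadow minimum tax over standard income tax: R$118400 − R$96700 = R$21700.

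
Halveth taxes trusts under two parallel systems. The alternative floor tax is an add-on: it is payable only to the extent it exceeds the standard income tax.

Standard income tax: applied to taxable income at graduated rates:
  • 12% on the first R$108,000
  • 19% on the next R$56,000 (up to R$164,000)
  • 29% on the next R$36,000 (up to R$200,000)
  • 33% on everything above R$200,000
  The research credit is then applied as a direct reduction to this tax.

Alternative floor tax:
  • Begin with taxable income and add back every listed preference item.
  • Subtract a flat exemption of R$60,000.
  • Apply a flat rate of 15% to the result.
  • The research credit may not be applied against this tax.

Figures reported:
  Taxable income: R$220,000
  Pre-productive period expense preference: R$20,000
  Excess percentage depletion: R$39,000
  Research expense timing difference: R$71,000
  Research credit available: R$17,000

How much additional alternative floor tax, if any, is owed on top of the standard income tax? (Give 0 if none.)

R$19,860

Standard income tax:
  R$108,000 × 12% = R$12,960
  R$56,000 × 19% = R$10,640
  R$36,000 × 29% = R$10,440
  R$20,000 × 33% = R$6,600
  → R$40,640
  Less research credit R$17,000 → R$23,640

Alternative floor tax:
  Adjusted income: R$220,000 + R$20,000 + R$39,000 + R$71,000 = R$350,000
  Less exemption R$60,000 → base R$290,000
  R$290,000 × 15% = R$43,500

Excess of alternative floor tax over standard income tax: R$43,500 − R$23,640 = R$19,860.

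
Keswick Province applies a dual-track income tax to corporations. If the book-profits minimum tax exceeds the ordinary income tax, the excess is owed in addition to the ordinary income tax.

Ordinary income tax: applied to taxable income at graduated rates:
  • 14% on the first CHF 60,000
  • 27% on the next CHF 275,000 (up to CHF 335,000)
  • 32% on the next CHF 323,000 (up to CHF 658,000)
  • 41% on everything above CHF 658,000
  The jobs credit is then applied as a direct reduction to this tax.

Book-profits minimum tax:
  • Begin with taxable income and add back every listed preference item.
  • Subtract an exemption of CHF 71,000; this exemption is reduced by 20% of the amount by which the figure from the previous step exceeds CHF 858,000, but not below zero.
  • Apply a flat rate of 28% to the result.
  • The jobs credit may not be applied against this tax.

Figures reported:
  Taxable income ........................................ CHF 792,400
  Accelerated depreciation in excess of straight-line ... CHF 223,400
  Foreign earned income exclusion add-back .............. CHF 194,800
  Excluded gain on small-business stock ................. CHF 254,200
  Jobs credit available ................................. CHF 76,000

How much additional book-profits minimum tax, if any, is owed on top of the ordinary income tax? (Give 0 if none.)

CHF 245,030

Ordinary income tax:
  CHF 60,000 × 14% = CHF 8,400
  CHF 275,000 × 27% = CHF 74,250
  CHF 323,000 × 32% = CHF 103,360
  CHF 134,400 × 41% = CHF 55,104
  → CHF 241,114
  Less jobs credit CHF 76,000 → CHF 165,114

Book-profits minimum tax:
  Adjusted income: CHF 792,400 + CHF 223,400 + CHF 194,800 + CHF 254,200 = CHF 1,464,800
  Exemption: 20% × (CHF 1,464,800 − CHF 858,000) = CHF 121,360 ≥ CHF 71,000, so the exemption is fully phased out
  Base: CHF 1,464,800 − CHF 0 = CHF 1,464,800
  CHF 1,464,800 × 28% = CHF 410,144

Excess of book-profits minimum tax over ordinary income tax: CHF 410,144 − CHF 165,114 = CHF 245,030.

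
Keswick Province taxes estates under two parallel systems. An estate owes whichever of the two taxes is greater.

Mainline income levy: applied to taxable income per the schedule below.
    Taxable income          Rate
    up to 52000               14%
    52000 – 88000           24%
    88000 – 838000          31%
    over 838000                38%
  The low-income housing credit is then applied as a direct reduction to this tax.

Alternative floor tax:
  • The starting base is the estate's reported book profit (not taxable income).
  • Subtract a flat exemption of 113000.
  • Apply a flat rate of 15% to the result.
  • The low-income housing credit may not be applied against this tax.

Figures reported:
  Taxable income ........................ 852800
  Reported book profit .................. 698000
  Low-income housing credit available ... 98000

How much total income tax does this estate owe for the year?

156044

Alternative floor tax:
  Base (reported book profit): 698000
  Less exemption 113000 → base 585000
  585000 × 15% = 87750

Mainline income levy:
  52000 × 14% = 7280
  36000 × 24% = 8640
  750000 × 31% = 232500
  14800 × 38% = 5624
  → 254044
  Less low-income housing credit 98000 → 156044

156044 > 87750, so the mainline income levy governs.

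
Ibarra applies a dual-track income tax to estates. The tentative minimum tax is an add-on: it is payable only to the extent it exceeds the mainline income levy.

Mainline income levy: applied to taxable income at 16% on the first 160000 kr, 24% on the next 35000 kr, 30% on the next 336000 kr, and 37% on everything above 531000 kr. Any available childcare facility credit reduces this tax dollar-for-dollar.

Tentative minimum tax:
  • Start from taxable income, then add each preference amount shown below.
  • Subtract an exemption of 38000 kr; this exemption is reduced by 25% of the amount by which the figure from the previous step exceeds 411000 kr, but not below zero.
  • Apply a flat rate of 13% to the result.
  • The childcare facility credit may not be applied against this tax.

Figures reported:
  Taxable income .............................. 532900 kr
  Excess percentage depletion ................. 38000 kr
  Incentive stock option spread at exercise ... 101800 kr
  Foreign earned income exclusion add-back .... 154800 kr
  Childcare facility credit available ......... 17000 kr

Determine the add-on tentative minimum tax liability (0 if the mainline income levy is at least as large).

0 kr

Tentative minimum tax:
  Adjusted income: 532900 kr + 38000 kr + 101800 kr + 154800 kr = 827500 kr
  Exemption: 25% × (827500 kr − 411000 kr) = 104125 kr ≥ 38000 kr, so the exemption is fully phased out
  Base: 827500 kr − 0 kr = 827500 kr
  827500 kr × 13% = 107575 kr

Mainline income levy:
  160000 kr × 16% = 25600 kr
  35000 kr × 24% = 8400 kr
  336000 kr × 30% = 100800 kr
  1900 kr × 37% = 703 kr
  → 135503 kr
  Less childcare facility credit 17000 kr → 118503 kr

107575 kr ≤ 118503 kr, so no add-on is due.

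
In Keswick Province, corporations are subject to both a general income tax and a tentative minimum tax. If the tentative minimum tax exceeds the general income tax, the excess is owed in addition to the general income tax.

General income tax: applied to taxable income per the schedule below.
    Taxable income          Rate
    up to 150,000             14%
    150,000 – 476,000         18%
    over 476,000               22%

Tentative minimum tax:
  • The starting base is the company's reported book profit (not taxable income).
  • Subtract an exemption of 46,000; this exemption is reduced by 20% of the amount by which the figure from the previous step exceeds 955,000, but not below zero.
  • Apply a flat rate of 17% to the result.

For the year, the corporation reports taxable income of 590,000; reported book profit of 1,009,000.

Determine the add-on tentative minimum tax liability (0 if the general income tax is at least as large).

60,786

Tentative minimum tax:
  Base (reported book profit): 1,009,000
  Exemption: 46,000 − 20% × (1,009,000 − 955,000) = 46,000 − 10,800 = 35,200
  Base: 1,009,000 − 35,200 = 973,800
  973,800 × 17% = 165,546

General income tax:
  150,000 × 14% = 21,000
  326,000 × 18% = 58,680
  114,000 × 22% = 25,080
  → 104,760

Excess of tentative minimum tax over general income tax: 165,546 − 104,760 = 60,786.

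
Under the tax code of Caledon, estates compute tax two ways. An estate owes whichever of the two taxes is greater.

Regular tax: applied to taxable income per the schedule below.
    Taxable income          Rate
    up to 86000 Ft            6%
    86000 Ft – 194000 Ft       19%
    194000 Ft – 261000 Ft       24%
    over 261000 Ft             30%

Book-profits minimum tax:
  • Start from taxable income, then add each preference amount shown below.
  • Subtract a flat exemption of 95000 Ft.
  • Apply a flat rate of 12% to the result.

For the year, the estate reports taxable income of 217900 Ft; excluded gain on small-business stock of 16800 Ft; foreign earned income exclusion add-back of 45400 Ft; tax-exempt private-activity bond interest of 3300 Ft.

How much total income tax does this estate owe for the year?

Regular tax:
  86000 Ft × 6% = 5160 Ft
  108000 Ft × 19% = 20520 Ft
  23900 Ft × 24% = 5736 Ft
  → 31416 Ft

Book-profits minimum tax:
  Adjusted income: 217900 Ft + 16800 Ft + 45400 Ft + 3300 Ft = 283400 Ft
  Less exemption 95000 Ft → base 188400 Ft
  188400 Ft × 12% = 22608 Ft

31416 Ft > 22608 Ft, so the regular tax governs.

31416 Ft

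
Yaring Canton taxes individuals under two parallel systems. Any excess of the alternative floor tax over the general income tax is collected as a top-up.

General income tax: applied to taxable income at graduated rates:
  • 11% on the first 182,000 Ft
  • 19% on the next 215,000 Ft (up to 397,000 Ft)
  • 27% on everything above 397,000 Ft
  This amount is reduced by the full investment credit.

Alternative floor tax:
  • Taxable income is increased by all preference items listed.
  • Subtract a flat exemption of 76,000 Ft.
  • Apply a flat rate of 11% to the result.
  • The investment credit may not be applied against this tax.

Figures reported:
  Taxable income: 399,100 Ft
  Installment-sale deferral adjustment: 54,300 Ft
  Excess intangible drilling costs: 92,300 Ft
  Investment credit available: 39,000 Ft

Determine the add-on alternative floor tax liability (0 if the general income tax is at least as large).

General income tax:
  182,000 Ft × 11% = 20,020 Ft
  215,000 Ft × 19% = 40,850 Ft
  2,100 Ft × 27% = 567 Ft
  → 61,437 Ft
  Less investment credit 39,000 Ft → 22,437 Ft

Alternative floor tax:
  Adjusted income: 399,100 Ft + 54,300 Ft + 92,300 Ft = 545,700 Ft
  Less exemption 76,000 Ft → base 469,700 Ft
  469,700 Ft × 11% = 51,667 Ft

Excess of alternative floor tax over general income tax: 51,667 Ft − 22,437 Ft = 29,230 Ft.

29,230 Ft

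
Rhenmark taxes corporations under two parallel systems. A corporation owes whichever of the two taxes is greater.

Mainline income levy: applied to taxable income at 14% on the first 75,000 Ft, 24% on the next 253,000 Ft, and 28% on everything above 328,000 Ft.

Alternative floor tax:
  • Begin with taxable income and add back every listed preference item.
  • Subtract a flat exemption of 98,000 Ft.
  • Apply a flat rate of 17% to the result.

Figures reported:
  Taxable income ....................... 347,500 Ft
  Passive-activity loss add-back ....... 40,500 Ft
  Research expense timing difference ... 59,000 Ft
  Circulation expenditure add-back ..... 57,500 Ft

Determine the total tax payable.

76,680 Ft

Mainline income levy:
  75,000 Ft × 14% = 10,500 Ft
  253,000 Ft × 24% = 60,720 Ft
  19,500 Ft × 28% = 5,460 Ft
  → 76,680 Ft

Alternative floor tax:
  Adjusted income: 347,500 Ft + 40,500 Ft + 59,000 Ft + 57,500 Ft = 504,500 Ft
  Less exemption 98,000 Ft → base 406,500 Ft
  406,500 Ft × 17% = 69,105 Ft

76,680 Ft > 69,105 Ft, so the mainline income levy governs.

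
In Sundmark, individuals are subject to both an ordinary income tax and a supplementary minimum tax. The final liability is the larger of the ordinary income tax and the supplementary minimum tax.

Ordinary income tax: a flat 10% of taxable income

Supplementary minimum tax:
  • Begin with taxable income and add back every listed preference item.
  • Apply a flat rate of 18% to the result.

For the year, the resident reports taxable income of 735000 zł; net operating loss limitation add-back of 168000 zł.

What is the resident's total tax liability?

Supplementary minimum tax:
  Adjusted income: 735000 zł + 168000 zł = 903000 zł
  903000 zł × 18% = 162540 zł

Ordinary income tax:
  735000 zł × 10% = 73500 zł

162540 zł > 73500 zł, so the supplementary minimum tax is the binding amount.

162540 zł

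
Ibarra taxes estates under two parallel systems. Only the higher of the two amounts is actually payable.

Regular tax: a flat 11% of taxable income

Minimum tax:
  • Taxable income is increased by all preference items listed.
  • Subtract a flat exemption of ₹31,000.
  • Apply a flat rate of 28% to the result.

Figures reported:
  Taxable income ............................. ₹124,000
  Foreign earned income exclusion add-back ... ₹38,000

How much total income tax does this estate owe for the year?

Minimum tax:
  Adjusted income: ₹124,000 + ₹38,000 = ₹162,000
  Less exemption ₹31,000 → base ₹131,000
  ₹131,000 × 28% = ₹36,680

Regular tax:
  ₹124,000 × 11% = ₹13,640

₹36,680 > ₹13,640, so the minimum tax is the binding amount.

₹36,680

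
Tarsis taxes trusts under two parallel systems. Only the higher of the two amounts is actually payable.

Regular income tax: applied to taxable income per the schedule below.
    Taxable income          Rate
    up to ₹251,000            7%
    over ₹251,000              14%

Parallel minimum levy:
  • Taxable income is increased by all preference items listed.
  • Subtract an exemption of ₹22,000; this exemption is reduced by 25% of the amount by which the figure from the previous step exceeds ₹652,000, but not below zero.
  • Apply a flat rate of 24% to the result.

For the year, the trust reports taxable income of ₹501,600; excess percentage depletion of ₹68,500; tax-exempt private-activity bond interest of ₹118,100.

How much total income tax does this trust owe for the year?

₹162,060

Regular income tax:
  ₹251,000 × 7% = ₹17,570
  ₹250,600 × 14% = ₹35,084
  → ₹52,654

Parallel minimum levy:
  Adjusted income: ₹501,600 + ₹68,500 + ₹118,100 = ₹688,200
  Exemption: ₹22,000 − 25% × (₹688,200 − ₹652,000) = ₹22,000 − ₹9,050 = ₹12,950
  Base: ₹688,200 − ₹12,950 = ₹675,250
  ₹675,250 × 24% = ₹162,060

₹162,060 > ₹52,654, so the parallel minimum levy is the binding amount.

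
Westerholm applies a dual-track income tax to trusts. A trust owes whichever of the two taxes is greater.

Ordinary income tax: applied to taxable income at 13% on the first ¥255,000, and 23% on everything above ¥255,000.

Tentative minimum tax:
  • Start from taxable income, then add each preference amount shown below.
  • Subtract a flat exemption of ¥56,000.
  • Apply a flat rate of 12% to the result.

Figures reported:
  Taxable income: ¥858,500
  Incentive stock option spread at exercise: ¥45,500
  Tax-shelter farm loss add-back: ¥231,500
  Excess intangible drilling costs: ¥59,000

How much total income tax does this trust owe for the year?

¥171,955

Tentative minimum tax:
  Adjusted income: ¥858,500 + ¥45,500 + ¥231,500 + ¥59,000 = ¥1,194,500
  Less exemption ¥56,000 → base ¥1,138,500
  ¥1,138,500 × 12% = ¥136,620

Ordinary income tax:
  ¥255,000 × 13% = ¥33,150
  ¥603,500 × 23% = ¥138,805
  → ¥171,955

¥171,955 > ¥136,620, so the ordinary income tax governs.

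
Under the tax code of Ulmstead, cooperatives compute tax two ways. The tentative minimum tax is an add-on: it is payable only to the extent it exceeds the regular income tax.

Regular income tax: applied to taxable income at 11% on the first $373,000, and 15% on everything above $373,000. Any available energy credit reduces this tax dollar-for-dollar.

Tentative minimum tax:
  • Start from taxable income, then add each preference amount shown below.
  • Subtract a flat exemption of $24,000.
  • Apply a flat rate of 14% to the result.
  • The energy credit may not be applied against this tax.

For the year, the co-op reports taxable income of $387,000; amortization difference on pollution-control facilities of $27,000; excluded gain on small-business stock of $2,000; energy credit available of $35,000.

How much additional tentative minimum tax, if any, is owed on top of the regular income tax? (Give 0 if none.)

$46,750

Tentative minimum tax:
  Adjusted income: $387,000 + $27,000 + $2,000 = $416,000
  Less exemption $24,000 → base $392,000
  $392,000 × 14% = $54,880

Regular income tax:
  $373,000 × 11% = $41,030
  $14,000 × 15% = $2,100
  → $43,130
  Less energy credit $35,000 → $8,130

Excess of tentative minimum tax over regular income tax: $54,880 − $8,130 = $46,750.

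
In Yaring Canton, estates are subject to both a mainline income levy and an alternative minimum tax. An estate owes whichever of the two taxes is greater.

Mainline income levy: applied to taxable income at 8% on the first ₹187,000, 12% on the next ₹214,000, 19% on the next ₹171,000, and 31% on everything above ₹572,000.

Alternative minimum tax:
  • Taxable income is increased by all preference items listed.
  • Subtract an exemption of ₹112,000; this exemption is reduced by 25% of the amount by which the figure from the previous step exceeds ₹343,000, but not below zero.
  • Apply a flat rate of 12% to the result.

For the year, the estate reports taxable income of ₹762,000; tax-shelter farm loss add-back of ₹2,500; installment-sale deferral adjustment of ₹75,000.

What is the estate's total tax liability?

Mainline income levy:
  ₹187,000 × 8% = ₹14,960
  ₹214,000 × 12% = ₹25,680
  ₹171,000 × 19% = ₹32,490
  ₹190,000 × 31% = ₹58,900
  → ₹132,030

Alternative minimum tax:
  Adjusted income: ₹762,000 + ₹2,500 + ₹75,000 = ₹839,500
  Exemption: 25% × (₹839,500 − ₹343,000) = ₹124,125 ≥ ₹112,000, so the exemption is fully phased out
  Base: ₹839,500 − ₹0 = ₹839,500
  ₹839,500 × 12% = ₹100,740

₹132,030 > ₹100,740, so the mainline income levy governs.

₹132,030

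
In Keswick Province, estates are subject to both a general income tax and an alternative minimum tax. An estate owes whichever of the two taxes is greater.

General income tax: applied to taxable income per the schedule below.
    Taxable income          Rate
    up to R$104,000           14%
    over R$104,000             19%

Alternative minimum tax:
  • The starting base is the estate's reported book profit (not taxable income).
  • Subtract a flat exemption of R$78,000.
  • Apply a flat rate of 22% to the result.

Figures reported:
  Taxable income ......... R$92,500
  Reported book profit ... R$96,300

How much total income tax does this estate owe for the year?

R$12,950

Alternative minimum tax:
  Base (reported book profit): R$96,300
  Less exemption R$78,000 → base R$18,300
  R$18,300 × 22% = R$4,026

General income tax:
  R$92,500 × 14% = R$12,950

R$12,950 > R$4,026, so the general income tax governs.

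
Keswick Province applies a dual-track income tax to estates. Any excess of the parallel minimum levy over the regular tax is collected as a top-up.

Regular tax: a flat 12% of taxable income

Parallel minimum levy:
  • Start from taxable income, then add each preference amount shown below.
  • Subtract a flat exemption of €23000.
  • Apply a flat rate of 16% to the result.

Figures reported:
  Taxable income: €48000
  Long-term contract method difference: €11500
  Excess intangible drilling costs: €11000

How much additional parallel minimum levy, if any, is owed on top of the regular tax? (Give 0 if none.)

Parallel minimum levy:
  Adjusted income: €48000 + €11500 + €11000 = €70500
  Less exemption €23000 → base €47500
  €47500 × 16% = €7600

Regular tax:
  €48000 × 12% = €5760

Excess of parallel minimum levy over regular tax: €7600 − €5760 = €1840.

€1840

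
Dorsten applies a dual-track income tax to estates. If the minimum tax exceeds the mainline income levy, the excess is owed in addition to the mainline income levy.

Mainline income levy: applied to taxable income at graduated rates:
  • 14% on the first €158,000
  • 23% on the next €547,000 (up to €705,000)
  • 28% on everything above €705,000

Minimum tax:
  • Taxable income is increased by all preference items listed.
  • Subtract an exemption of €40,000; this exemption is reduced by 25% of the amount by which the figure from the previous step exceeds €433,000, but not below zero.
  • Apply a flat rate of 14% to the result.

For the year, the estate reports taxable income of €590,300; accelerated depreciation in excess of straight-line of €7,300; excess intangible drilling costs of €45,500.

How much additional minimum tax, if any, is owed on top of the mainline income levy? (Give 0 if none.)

Mainline income levy:
  €158,000 × 14% = €22,120
  €432,300 × 23% = €99,429
  → €121,549

Minimum tax:
  Adjusted income: €590,300 + €7,300 + €45,500 = €643,100
  Exemption: 25% × (€643,100 − €433,000) = €52,525 ≥ €40,000, so the exemption is fully phased out
  Base: €643,100 − €0 = €643,100
  €643,100 × 14% = €90,034

€90,034 ≤ €121,549, so no add-on is due.

€0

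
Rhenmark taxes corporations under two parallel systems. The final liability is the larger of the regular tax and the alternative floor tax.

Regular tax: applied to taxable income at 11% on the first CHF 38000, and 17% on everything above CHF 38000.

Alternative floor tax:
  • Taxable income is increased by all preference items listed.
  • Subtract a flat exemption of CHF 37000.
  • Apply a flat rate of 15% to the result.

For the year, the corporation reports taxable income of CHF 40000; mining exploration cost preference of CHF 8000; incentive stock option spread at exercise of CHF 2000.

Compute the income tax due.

Alternative floor tax:
  Adjusted income: CHF 40000 + CHF 8000 + CHF 2000 = CHF 50000
  Less exemption CHF 37000 → base CHF 13000
  CHF 13000 × 15% = CHF 1950

Regular tax:
  CHF 38000 × 11% = CHF 4180
  CHF 2000 × 17% = CHF 340
  → CHF 4520

CHF 4520 > CHF 1950, so the regular tax governs.

CHF 4520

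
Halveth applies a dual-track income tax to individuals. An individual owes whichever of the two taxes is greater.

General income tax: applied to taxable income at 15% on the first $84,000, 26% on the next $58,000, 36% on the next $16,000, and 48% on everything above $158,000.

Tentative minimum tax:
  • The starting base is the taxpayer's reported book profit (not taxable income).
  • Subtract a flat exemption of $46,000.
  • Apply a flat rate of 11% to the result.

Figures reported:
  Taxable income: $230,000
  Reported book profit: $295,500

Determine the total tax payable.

General income tax:
  $84,000 × 15% = $12,600
  $58,000 × 26% = $15,080
  $16,000 × 36% = $5,760
  $72,000 × 48% = $34,560
  → $68,000

Tentative minimum tax:
  Base (reported book profit): $295,500
  Less exemption $46,000 → base $249,500
  $249,500 × 11% = $27,445

$68,000 > $27,445, so the general income tax governs.

$68,000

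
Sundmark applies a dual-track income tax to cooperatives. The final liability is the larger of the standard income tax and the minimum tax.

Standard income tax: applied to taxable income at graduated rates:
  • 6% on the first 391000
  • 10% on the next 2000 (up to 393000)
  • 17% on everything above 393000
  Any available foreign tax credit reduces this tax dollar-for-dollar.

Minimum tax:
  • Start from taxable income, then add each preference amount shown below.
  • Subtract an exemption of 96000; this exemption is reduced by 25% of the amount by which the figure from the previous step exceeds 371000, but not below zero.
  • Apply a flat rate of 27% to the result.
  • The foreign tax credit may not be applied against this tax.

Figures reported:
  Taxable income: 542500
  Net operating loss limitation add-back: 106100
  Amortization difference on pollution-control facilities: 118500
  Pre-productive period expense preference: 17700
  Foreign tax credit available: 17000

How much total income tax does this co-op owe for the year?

Minimum tax:
  Adjusted income: 542500 + 106100 + 118500 + 17700 = 784800
  Exemption: 25% × (784800 − 371000) = 103450 ≥ 96000, so the exemption is fully phased out
  Base: 784800 − 0 = 784800
  784800 × 27% = 211896

Standard income tax:
  391000 × 6% = 23460
  2000 × 10% = 200
  149500 × 17% = 25415
  → 49075
  Less foreign tax credit 17000 → 32075

211896 > 32075, so the minimum tax is the binding amount.

211896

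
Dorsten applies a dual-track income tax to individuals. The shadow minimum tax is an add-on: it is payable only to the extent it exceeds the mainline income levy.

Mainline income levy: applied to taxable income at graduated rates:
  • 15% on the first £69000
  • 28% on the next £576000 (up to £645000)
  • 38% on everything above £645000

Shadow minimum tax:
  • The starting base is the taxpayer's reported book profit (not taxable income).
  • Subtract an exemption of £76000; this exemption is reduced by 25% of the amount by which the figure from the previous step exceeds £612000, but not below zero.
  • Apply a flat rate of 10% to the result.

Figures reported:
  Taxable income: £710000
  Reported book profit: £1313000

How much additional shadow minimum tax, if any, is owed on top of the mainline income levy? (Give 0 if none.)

Mainline income levy:
  £69000 × 15% = £10350
  £576000 × 28% = £161280
  £65000 × 38% = £24700
  → £196330

Shadow minimum tax:
  Base (reported book profit): £1313000
  Exemption: 25% × (£1313000 − £612000) = £175250 ≥ £76000, so the exemption is fully phased out
  Base: £1313000 − £0 = £1313000
  £1313000 × 10% = £131300

£131300 ≤ £196330, so no add-on is due.

£0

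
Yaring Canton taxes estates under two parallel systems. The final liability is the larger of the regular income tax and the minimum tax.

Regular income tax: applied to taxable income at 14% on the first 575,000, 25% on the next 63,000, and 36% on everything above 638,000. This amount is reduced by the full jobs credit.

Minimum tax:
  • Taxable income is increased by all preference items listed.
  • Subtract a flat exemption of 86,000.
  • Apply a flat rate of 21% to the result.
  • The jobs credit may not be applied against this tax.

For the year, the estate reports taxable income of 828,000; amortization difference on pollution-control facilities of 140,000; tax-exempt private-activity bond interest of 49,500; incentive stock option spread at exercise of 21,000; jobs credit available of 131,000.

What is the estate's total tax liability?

Regular income tax:
  575,000 × 14% = 80,500
  63,000 × 25% = 15,750
  190,000 × 36% = 68,400
  → 164,650
  Less jobs credit 131,000 → 33,650

Minimum tax:
  Adjusted income: 828,000 + 140,000 + 49,500 + 21,000 = 1,038,500
  Less exemption 86,000 → base 952,500
  952,500 × 21% = 200,025

200,025 > 33,650, so the minimum tax is the binding amount.

200,025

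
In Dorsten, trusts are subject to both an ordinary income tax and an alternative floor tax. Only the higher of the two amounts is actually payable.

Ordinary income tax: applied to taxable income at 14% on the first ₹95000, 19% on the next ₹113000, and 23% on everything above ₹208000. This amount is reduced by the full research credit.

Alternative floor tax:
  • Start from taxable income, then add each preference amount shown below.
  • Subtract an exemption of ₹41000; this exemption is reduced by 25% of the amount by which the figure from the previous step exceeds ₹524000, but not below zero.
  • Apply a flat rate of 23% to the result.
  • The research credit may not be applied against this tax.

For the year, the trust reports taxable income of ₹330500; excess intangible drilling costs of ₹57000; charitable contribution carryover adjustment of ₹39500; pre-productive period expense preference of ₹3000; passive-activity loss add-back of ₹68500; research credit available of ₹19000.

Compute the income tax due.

Ordinary income tax:
  ₹95000 × 14% = ₹13300
  ₹113000 × 19% = ₹21470
  ₹122500 × 23% = ₹28175
  → ₹62945
  Less research credit ₹19000 → ₹43945

Alternative floor tax:
  Adjusted income: ₹330500 + ₹57000 + ₹39500 + ₹3000 + ₹68500 = ₹498500
  Exemption: ₹498500 ≤ ₹524000, so full ₹41000 applies
  Base: ₹498500 − ₹41000 = ₹457500
  ₹457500 × 23% = ₹105225

₹105225 > ₹43945, so the alternative floor tax is the binding amount.

₹105225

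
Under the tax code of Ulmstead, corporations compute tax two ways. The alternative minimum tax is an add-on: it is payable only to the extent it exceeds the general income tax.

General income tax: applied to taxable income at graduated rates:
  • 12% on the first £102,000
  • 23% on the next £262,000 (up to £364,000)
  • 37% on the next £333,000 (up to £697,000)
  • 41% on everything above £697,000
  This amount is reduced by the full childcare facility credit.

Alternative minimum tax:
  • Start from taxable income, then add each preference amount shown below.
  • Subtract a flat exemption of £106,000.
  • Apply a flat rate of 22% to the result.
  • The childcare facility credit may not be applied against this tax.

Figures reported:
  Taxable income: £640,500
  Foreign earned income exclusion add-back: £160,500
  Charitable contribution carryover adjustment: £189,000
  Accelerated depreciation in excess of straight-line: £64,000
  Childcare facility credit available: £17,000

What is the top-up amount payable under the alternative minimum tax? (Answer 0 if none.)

General income tax:
  £102,000 × 12% = £12,240
  £262,000 × 23% = £60,260
  £276,500 × 37% = £102,305
  → £174,805
  Less childcare facility credit £17,000 → £157,805

Alternative minimum tax:
  Adjusted income: £640,500 + £160,500 + £189,000 + £64,000 = £1,054,000
  Less exemption £106,000 → base £948,000
  £948,000 × 22% = £208,560

Excess of alternative minimum tax over general income tax: £208,560 − £157,805 = £50,755.

£50,755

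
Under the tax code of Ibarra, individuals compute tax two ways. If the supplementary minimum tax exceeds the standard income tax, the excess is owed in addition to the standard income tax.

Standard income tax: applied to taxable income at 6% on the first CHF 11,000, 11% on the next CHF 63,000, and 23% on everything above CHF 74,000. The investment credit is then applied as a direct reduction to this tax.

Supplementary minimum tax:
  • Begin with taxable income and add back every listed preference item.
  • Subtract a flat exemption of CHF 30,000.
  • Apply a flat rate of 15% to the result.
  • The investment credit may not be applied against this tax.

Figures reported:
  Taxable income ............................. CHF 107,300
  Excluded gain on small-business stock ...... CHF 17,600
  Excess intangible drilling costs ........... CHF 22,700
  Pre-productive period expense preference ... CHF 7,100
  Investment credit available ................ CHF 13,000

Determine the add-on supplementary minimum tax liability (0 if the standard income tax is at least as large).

CHF 16,456

Supplementary minimum tax:
  Adjusted income: CHF 107,300 + CHF 17,600 + CHF 22,700 + CHF 7,100 = CHF 154,700
  Less exemption CHF 30,000 → base CHF 124,700
  CHF 124,700 × 15% = CHF 18,705

Standard income tax:
  CHF 11,000 × 6% = CHF 660
  CHF 63,000 × 11% = CHF 6,930
  CHF 33,300 × 23% = CHF 7,659
  → CHF 15,249
  Less investment credit CHF 13,000 → CHF 2,249

Excess of supplementary minimum tax over standard income tax: CHF 18,705 − CHF 2,249 = CHF 16,456.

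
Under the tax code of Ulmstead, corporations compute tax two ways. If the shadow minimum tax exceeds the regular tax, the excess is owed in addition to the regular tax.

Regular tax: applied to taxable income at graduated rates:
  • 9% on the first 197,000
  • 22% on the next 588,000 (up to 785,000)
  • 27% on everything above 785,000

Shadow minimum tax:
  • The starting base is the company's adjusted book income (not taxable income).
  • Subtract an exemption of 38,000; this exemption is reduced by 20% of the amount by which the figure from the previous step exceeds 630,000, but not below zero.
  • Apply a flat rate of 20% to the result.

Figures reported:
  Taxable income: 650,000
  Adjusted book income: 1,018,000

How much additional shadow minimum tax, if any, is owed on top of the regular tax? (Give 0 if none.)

86,210

Regular tax:
  197,000 × 9% = 17,730
  453,000 × 22% = 99,660
  → 117,390

Shadow minimum tax:
  Base (adjusted book income): 1,018,000
  Exemption: 20% × (1,018,000 − 630,000) = 77,600 ≥ 38,000, so the exemption is fully phased out
  Base: 1,018,000 − 0 = 1,018,000
  1,018,000 × 20% = 203,600

Excess of shadow minimum tax over regular tax: 203,600 − 117,390 = 86,210.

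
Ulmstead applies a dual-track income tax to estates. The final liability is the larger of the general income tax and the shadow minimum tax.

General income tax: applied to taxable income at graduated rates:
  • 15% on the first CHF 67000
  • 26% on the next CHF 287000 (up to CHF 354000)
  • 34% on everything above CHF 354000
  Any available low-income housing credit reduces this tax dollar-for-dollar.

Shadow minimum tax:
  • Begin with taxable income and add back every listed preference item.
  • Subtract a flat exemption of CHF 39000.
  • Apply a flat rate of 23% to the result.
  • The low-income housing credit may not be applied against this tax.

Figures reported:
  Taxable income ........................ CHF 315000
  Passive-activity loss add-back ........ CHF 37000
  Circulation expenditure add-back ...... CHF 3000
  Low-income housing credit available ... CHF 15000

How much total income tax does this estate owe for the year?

CHF 72680

General income tax:
  CHF 67000 × 15% = CHF 10050
  CHF 248000 × 26% = CHF 64480
  → CHF 74530
  Less low-income housing credit CHF 15000 → CHF 59530

Shadow minimum tax:
  Adjusted income: CHF 315000 + CHF 37000 + CHF 3000 = CHF 355000
  Less exemption CHF 39000 → base CHF 316000
  CHF 316000 × 23% = CHF 72680

CHF 72680 > CHF 59530, so the shadow minimum tax is the binding amount.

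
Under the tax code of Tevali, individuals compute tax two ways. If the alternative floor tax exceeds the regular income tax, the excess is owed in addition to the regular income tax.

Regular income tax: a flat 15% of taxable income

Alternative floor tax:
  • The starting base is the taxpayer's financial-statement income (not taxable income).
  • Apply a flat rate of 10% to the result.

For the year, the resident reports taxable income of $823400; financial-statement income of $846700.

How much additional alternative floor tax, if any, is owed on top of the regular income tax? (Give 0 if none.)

Regular income tax:
  $823400 × 15% = $123510

Alternative floor tax:
  Base (financial-statement income): $846700
  $846700 × 10% = $84670

$84670 ≤ $123510, so no add-on is due.

$0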